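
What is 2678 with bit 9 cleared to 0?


2678 & ~(1 << 9) = 2166

2166


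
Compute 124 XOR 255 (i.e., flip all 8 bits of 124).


124 ^ 255 = 131

131


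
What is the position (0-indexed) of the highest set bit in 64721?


0b1111110011010001. Highest set bit at position 15

15


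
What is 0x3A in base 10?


3A hex = 58 decimal

58


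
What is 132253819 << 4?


0b111111000100000100001111011 << 4 = 0b1111110001000001000011110110000 = 2116061104

2116061104


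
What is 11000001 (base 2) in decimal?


11000001 in decimal = 193

193


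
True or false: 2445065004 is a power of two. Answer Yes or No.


0b10010001101111001011101100101100. Multiple bits set => No

No


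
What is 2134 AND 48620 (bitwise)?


0b100001010110 & 0b1011110111101100 = 0b100001000100 = 2116

2116


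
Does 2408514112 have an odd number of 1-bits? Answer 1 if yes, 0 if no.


0b10001111100011110000001001000000 has 12 ones => parity 0

0


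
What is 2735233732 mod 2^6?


2735233732 & 63 = 4

4


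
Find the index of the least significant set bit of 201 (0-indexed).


0b11001001. Lowest set bit at position 0

0


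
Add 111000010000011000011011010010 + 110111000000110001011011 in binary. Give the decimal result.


111000010000011000011011010010 + 110111000000110001011011 = 111001000111011001001100101101 = 958239533

958239533


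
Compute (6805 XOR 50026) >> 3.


Step 1: 6805 ^ 50026 = 55807
Step 2: 55807 >> 3 = 6975

6975


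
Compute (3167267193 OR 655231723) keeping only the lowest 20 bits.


Step 1: 3167267193 | 655231723 = 3217992699
Step 2: 3217992699 & 1048575 = 961531

961531


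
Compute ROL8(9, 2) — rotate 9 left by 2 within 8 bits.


Rotate 0b1001 left by 2 (8-bit) = 0b100100 = 36

36


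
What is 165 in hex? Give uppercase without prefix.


165 = A5 hex

A5


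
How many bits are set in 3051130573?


0b10110101110111001000111011001101 has 19 set bits

19


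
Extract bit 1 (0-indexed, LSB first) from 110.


0b1101110, position 1 = 1

1


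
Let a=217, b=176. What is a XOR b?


217 ^ 176 = 105

105


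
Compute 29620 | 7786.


0b111001110110100 | 0b1111001101010 = 0b111111111111110 = 32766

32766


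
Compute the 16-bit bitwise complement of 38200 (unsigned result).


~0b1001010100111000 = 0b110101011000111 = 27335 (16-bit unsigned)

27335


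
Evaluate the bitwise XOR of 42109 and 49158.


0b1010010001111101 ^ 0b1100000000000110 = 0b110010001111011 = 25723

25723


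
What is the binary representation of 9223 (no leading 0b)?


9223 = 10010000000111 in binary

10010000000111


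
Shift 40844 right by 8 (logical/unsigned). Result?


0b1001111110001100 >> 8 = 0b10011111 = 159

159


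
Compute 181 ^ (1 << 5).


181 ^ (1 << 5) = 181 ^ 32 = 149

149


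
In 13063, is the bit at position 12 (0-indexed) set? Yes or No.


0b11001100000111, bit 12 = 1. Yes

Yes


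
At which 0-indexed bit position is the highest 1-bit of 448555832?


0b11010101111000110101100111000. Highest set bit at position 28

28


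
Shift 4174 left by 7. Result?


0b1000001001110 << 7 = 0b10000010011100000000 = 534272

534272


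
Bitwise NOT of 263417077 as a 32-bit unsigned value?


~0b1111101100110110110011110101 = 0b11110000010011001001001100001010 = 4031550218 (32-bit unsigned)

4031550218


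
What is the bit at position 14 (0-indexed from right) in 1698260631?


0b1100101001110010110011010010111, position 14 = 1

1


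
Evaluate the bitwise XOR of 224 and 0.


0b11100000 ^ 0b0 = 0b11100000 = 224

224


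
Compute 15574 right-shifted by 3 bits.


0b11110011010110 >> 3 = 0b11110011010 = 1946

1946


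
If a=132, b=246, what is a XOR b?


132 ^ 246 = 114

114


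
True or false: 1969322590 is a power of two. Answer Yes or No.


0b1110101011000010111101001011110. Multiple bits set => No

No


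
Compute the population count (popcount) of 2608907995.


0b10011011100000001100011011011011 has 16 set bits

16


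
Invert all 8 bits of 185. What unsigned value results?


185 ^ 255 = 70

70


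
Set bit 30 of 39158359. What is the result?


39158359 | (1 << 30) = 39158359 | 1073741824 = 1112900183

1112900183


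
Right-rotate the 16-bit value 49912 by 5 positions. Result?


Rotate 0b1100001011111000 right by 5 (16-bit) = 0b1100011000010111 = 50711

50711


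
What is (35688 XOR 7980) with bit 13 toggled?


Step 1: 35688 ^ 7980 = 37956
Step 2: 37956 ^ (1 << 13) = 37956 ^ 8192 = 46148

46148


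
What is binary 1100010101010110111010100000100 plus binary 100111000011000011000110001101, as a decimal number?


1100010101010110111010100000100 + 100111000011000011000110001101 = 10001001101101111010011010010001 = 2310514321

2310514321


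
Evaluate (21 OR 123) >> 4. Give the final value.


Step 1: 21 | 123 = 127
Step 2: 127 >> 4 = 7

7


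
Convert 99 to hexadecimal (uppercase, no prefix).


99 = 63 hex

63


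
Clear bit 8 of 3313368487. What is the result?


3313368487 & ~(1 << 8) = 3313368231

3313368231


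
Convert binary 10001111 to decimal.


10001111 in decimal = 143

143


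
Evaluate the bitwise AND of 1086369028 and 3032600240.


0b1000000110000001010110100000100 & 0b10110100110000011100111010110000 = 0b110000001000110000000000 = 12618752

12618752


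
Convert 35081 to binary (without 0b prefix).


35081 = 1000100100001001 in binary

1000100100001001


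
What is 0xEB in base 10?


EB hex = 235 decimal

235


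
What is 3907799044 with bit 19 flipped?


3907799044 ^ (1 << 19) = 3907799044 ^ 524288 = 3907274756

3907274756


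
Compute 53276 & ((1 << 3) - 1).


53276 & 7 = 4

4


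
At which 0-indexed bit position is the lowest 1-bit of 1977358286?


0b1110101110111000001011111001110. Lowest set bit at position 1

1


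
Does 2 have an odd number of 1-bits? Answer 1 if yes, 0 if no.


0b10 has 1 ones => parity 1

1


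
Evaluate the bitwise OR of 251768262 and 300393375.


0b1111000000011010110111000110 | 0b10001111001111010001110011111 = 0b11111111001111010111111011111 = 535277535

535277535


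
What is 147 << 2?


0b10010011 << 2 = 0b1001001100 = 588

588


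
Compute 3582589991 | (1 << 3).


3582589991 | (1 << 3) = 3582589991 | 8 = 3582589999

3582589999


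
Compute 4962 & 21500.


0b1001101100010 & 0b101001111111100 = 0b1001101100000 = 4960

4960


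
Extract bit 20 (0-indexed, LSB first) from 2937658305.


0b10101111000110010001101111000001, position 20 = 1

1


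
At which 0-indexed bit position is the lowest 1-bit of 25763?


0b110010010100011. Lowest set bit at position 0

0


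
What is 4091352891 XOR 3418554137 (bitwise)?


0b11110011110111010001011100111011 ^ 0b11001011110000101111111100011001 = 0b111000000111111110100000100010 = 941615138

941615138


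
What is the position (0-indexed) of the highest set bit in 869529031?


0b110011110100111111010111000111. Highest set bit at position 29

29


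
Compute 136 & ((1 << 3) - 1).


136 & 7 = 0

0


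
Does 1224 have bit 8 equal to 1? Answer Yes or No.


0b10011001000, bit 8 = 0. No

No


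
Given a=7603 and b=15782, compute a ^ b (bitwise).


7603 ^ 15782 = 8213

8213


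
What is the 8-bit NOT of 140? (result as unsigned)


~0b10001100 = 0b1110011 = 115 (8-bit unsigned)

115


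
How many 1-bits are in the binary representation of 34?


0b100010 has 2 set bits

2


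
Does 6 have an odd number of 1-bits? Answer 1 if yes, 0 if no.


0b110 has 2 ones => parity 0

0


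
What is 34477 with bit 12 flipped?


34477 ^ (1 << 12) = 34477 ^ 4096 = 38573

38573


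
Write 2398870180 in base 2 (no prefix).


2398870180 = 10001110111110111101101010100100 in binary

10001110111110111101101010100100


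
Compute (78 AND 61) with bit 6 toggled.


Step 1: 78 & 61 = 12
Step 2: 12 ^ (1 << 6) = 12 ^ 64 = 76

76


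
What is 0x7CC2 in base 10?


7CC2 hex = 31938 decimal

31938


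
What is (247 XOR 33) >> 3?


Step 1: 247 ^ 33 = 214
Step 2: 214 >> 3 = 26

26


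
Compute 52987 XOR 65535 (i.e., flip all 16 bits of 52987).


52987 ^ 65535 = 12548

12548


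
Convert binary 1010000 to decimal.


1010000 in decimal = 80

80


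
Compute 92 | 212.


0b1011100 | 0b11010100 = 0b11011100 = 220

220


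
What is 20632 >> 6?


0b101000010011000 >> 6 = 0b101000010 = 322

322


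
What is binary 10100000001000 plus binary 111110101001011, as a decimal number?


10100000001000 + 111110101001011 = 1010010101010011 = 42323

42323


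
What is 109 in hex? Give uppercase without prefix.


109 = 6D hex

6D


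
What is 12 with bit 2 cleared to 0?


12 & ~(1 << 2) = 8

8


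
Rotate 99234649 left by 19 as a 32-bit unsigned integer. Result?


Rotate 0b101111010100011001101011001 left by 19 (32-bit) = 0b10011010110010000010111101010001 = 2596810577

2596810577


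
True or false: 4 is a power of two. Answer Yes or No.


0b100. Only one bit set => Yes

Yes


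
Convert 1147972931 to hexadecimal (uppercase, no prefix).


1147972931 = 446CAD43 hex

446CAD43


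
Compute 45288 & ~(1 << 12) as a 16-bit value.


45288 & ~(1 << 12) = 41192

41192


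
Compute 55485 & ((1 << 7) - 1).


55485 & 127 = 61

61


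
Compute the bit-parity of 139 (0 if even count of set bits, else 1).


0b10001011 has 4 ones => parity 0

0


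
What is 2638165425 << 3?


0b10011101001111110011010110110001 << 3 = 0b10011101001111110011010110110001000 = 21105323400

21105323400


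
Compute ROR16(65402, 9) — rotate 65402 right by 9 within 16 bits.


Rotate 0b1111111101111010 right by 9 (16-bit) = 0b1011110101111111 = 48511

48511


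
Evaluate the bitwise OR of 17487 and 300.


0b100010001001111 | 0b100101100 = 0b100010101101111 = 17775

17775


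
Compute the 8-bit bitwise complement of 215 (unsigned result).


~0b11010111 = 0b101000 = 40 (8-bit unsigned)

40


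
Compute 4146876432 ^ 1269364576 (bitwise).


0b11110111001011000101000000010000 ^ 0b1001011101010001111011101100000 = 0b10111100100001001010011101110000 = 3162810224

3162810224


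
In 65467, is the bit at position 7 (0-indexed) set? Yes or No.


0b1111111110111011, bit 7 = 1. Yes

Yes


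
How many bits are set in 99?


0b1100011 has 4 set bits

4


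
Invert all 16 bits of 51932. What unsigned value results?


51932 ^ 65535 = 13603

13603


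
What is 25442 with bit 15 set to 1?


25442 | (1 << 15) = 25442 | 32768 = 58210

58210


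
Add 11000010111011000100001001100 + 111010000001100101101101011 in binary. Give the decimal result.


11000010111011000100001001100 + 111010000001100101101101011 = 11111100111100101001110110111 = 530469815

530469815


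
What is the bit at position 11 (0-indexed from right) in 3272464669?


0b11000011000011011101100100011101, position 11 = 1

1


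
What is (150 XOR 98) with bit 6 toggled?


Step 1: 150 ^ 98 = 244
Step 2: 244 ^ (1 << 6) = 244 ^ 64 = 180

180


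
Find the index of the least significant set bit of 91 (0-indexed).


0b1011011. Lowest set bit at position 0

0


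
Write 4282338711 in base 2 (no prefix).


4282338711 = 11111111001111110100110110010111 in binary

11111111001111110100110110010111


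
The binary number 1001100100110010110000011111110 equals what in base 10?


1001100100110010110000011111110 in decimal = 1285120254

1285120254


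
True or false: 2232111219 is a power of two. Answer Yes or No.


0b10000101000010110101000001110011. Multiple bits set => No

No


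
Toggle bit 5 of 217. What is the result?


217 ^ (1 << 5) = 217 ^ 32 = 249

249


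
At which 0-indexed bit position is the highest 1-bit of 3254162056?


0b11000001111101101001001010001000. Highest set bit at position 31

31


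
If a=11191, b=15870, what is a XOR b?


11191 ^ 15870 = 5705

5705


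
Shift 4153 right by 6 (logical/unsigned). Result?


0b1000000111001 >> 6 = 0b1000000 = 64

64


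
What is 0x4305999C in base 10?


4305999C hex = 1124440476 decimal

1124440476


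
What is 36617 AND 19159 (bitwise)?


0b1000111100001001 & 0b100101011010111 = 0b101000000001 = 2561

2561


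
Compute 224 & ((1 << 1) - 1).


224 & 1 = 0

0


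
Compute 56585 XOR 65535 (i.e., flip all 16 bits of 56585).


56585 ^ 65535 = 8950

8950


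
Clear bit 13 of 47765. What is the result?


47765 & ~(1 << 13) = 39573

39573


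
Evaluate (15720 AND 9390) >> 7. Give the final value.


Step 1: 15720 & 9390 = 9256
Step 2: 9256 >> 7 = 72

72


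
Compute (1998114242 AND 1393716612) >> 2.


Step 1: 1998114242 & 1393716612 = 1393577344
Step 2: 1393577344 >> 2 = 348394336

348394336


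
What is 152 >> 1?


0b10011000 >> 1 = 0b1001100 = 76

76


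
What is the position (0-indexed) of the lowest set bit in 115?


0b1110011. Lowest set bit at position 0

0


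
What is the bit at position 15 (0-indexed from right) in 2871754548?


0b10101011001010110111111100110100, position 15 = 0

0


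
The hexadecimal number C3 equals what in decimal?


C3 hex = 195 decimal

195


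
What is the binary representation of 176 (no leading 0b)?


176 = 10110000 in binary

10110000


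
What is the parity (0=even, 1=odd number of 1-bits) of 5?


0b101 has 2 ones => parity 0

0


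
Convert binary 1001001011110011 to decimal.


1001001011110011 in decimal = 37619

37619


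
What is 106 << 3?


0b1101010 << 3 = 0b1101010000 = 848

848


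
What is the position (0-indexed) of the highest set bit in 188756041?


0b1011010000000011000001001001. Highest set bit at position 27

27


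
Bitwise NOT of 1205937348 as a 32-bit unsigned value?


~0b1000111111000010010010011000100 = 0b10111000000111101101101100111011 = 3089029947 (32-bit unsigned)

3089029947


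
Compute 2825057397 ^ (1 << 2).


2825057397 ^ (1 << 2) = 2825057397 ^ 4 = 2825057393

2825057393


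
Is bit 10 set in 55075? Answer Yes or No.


0b1101011100100011, bit 10 = 1. Yes

Yes


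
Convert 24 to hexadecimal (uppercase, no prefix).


24 = 18 hex

18


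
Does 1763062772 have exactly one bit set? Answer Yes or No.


0b1101001000101100011001111110100. Multiple bits set => No

No


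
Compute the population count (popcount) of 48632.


0b1011110111111000 has 11 set bits

11


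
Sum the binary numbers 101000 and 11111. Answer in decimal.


101000 + 11111 = 1000111 = 71

71


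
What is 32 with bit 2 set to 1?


32 | (1 << 2) = 32 | 4 = 36

36


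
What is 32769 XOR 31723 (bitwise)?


0b1000000000000001 ^ 0b111101111101011 = 0b1111101111101010 = 64490

64490


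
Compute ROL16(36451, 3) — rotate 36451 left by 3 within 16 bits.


Rotate 0b1000111001100011 left by 3 (16-bit) = 0b111001100011100 = 29468

29468


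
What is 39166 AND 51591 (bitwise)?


0b1001100011111110 & 0b1100100110000111 = 0b1000100010000110 = 34950

34950


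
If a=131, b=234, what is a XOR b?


131 ^ 234 = 105

105


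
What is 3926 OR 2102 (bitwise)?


0b111101010110 | 0b100000110110 = 0b111101110110 = 3958

3958


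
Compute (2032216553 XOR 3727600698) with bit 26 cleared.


Step 1: 2032216553 ^ 3727600698 = 2802812371
Step 2: 2802812371 & ~(1 << 26) = 2735703507

2735703507


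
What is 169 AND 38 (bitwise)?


0b10101001 & 0b100110 = 0b100000 = 32

32


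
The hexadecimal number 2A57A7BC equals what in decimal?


2A57A7BC hex = 710387644 decimal

710387644


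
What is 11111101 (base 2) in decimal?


11111101 in decimal = 253

253


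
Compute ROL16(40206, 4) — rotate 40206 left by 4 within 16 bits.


Rotate 0b1001110100001110 left by 4 (16-bit) = 0b1101000011101001 = 53481

53481


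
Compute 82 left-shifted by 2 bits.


0b1010010 << 2 = 0b101001000 = 328

328


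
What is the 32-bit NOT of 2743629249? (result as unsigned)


~0b10100011100010000111010111000001 = 0b1011100011101111000101000111110 = 1551338046 (32-bit unsigned)

1551338046


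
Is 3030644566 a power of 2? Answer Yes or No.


0b10110100101000111111011101010110. Multiple bits set => No

No


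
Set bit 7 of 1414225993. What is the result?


1414225993 | (1 << 7) = 1414225993 | 128 = 1414226121

1414226121


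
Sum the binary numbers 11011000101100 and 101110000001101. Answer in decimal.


11011000101100 + 101110000001101 = 1001001000111001 = 37433

37433


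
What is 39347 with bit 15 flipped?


39347 ^ (1 << 15) = 39347 ^ 32768 = 6579

6579


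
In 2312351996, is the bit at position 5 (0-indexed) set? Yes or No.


0b10001001110100111011000011111100, bit 5 = 1. Yes

Yes


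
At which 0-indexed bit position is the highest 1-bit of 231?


0b11100111. Highest set bit at position 7

7


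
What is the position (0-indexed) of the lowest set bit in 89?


0b1011001. Lowest set bit at position 0

0


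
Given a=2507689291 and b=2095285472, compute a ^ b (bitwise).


2507689291 ^ 2095285472 = 3919301035

3919301035


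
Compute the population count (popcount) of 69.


0b1000101 has 3 set bits

3


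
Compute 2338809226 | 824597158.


0b10001011011001110110010110001010 | 0b110001001001100101101010100110 = 0b10111011011001110111111110101110 = 3144122286

3144122286


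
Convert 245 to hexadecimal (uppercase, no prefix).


245 = F5 hex

F5


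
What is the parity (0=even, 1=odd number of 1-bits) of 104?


0b1101000 has 3 ones => parity 1

1


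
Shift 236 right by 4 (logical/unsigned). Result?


0b11101100 >> 4 = 0b1110 = 14

14


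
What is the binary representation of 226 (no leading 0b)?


226 = 11100010 in binary

11100010


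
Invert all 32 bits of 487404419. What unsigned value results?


487404419 ^ 4294967295 = 3807562876

3807562876


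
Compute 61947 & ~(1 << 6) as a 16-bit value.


61947 & ~(1 << 6) = 61883

61883


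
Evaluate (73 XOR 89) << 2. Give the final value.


Step 1: 73 ^ 89 = 16
Step 2: 16 << 2 = 64

64


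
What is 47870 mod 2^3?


47870 & 7 = 6

6


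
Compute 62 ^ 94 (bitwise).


0b111110 ^ 0b1011110 = 0b1100000 = 96

96


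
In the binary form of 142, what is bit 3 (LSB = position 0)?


0b10001110, position 3 = 1

1


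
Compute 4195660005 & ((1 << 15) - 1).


4195660005 & 32767 = 12517

12517


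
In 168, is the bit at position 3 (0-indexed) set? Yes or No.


0b10101000, bit 3 = 1. Yes

Yes


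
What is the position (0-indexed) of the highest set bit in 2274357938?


0b10000111100011111111001010110010. Highest set bit at position 31

31


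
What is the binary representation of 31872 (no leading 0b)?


31872 = 111110010000000 in binary

111110010000000


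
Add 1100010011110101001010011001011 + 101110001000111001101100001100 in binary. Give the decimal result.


1100010011110101001010011001011 + 101110001000111001101100001100 = 10010000100111100010111111010111 = 2426286039

2426286039


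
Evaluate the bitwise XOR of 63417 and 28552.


0b1111011110111001 ^ 0b110111110001000 = 0b1001100000110001 = 38961

38961


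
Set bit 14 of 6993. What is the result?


6993 | (1 << 14) = 6993 | 16384 = 23377

23377


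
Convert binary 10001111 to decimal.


10001111 in decimal = 143

143


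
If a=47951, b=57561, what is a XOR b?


47951 ^ 57561 = 23446

23446


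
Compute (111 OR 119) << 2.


Step 1: 111 | 119 = 127
Step 2: 127 << 2 = 508

508


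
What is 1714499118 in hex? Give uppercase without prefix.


1714499118 = 66312E2E hex

66312E2E


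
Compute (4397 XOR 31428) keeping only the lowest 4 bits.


Step 1: 4397 ^ 31428 = 27625
Step 2: 27625 & 15 = 9

9


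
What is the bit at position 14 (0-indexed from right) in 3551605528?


0b11010011101100010011001100011000, position 14 = 0

0


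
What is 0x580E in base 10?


580E hex = 22542 decimal

22542


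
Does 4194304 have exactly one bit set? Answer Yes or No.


0b10000000000000000000000. Only one bit set => Yes

Yes


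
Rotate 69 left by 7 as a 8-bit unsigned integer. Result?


Rotate 0b1000101 left by 7 (8-bit) = 0b10100010 = 162

162


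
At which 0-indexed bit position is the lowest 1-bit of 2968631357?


0b10110000111100011011100000111101. Lowest set bit at position 0

0


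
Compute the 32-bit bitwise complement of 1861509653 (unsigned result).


~0b1101110111101000110001000010101 = 0b10010001000010111001110111101010 = 2433457642 (32-bit unsigned)

2433457642


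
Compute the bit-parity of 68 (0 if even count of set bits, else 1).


0b1000100 has 2 ones => parity 0

0


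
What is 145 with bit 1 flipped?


145 ^ (1 << 1) = 145 ^ 2 = 147

147


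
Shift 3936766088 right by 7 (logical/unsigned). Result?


0b11101010101001100100100010001000 >> 7 = 0b1110101010100110010010001 = 30755985

30755985


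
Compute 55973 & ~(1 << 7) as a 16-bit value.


55973 & ~(1 << 7) = 55845

55845


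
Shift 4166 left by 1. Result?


0b1000001000110 << 1 = 0b10000010001100 = 8332

8332


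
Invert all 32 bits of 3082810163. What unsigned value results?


3082810163 ^ 4294967295 = 1212157132

1212157132


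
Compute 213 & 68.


0b11010101 & 0b1000100 = 0b1000100 = 68

68


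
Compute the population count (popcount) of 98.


0b1100010 has 3 set bits

3


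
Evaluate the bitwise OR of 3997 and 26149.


0b111110011101 | 0b110011000100101 = 0b110111110111101 = 28605

28605


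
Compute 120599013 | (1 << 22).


120599013 | (1 << 22) = 120599013 | 4194304 = 124793317

124793317


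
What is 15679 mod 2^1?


15679 & 1 = 1

1


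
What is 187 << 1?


0b10111011 << 1 = 0b101110110 = 374

374


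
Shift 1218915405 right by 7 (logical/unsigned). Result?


0b1001000101001110010110001001101 >> 7 = 0b100100010100111001011000 = 9522776

9522776


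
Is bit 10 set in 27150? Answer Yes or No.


0b110101000001110, bit 10 = 0. No

No


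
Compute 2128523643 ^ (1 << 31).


2128523643 ^ (1 << 31) = 2128523643 ^ 2147483648 = 4276007291

4276007291


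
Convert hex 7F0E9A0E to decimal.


7F0E9A0E hex = 2131663374 decimal

2131663374


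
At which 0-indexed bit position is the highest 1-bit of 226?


0b11100010. Highest set bit at position 7

7


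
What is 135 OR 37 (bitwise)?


0b10000111 | 0b100101 = 0b10100111 = 167

167


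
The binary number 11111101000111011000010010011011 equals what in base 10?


11111101000111011000010010011011 in decimal = 4246570139

4246570139


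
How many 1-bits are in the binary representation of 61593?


0b1111000010011001 has 8 set bits

8


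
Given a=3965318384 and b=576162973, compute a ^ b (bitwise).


3965318384 ^ 576162973 = 3457054829

3457054829


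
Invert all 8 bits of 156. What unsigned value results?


156 ^ 255 = 99

99


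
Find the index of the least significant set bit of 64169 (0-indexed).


0b1111101010101001. Lowest set bit at position 0

0


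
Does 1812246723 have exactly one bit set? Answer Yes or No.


0b1101100000001001011000011000011. Multiple bits set => No

No


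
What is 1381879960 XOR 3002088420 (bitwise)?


0b1010010010111011101000010011000 ^ 0b10110010111100000011101111100100 = 0b11100000101011011110101101111100 = 3769494396

3769494396


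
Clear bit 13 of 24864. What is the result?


24864 & ~(1 << 13) = 16672

16672


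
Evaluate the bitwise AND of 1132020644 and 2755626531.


0b1000011011110010100001110100100 & 0b10100100001111111000011000100011 = 0b1110010000001000100000 = 3736096

3736096


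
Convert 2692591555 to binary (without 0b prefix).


2692591555 = 10100000011111011010111111000011 in binary

10100000011111011010111111000011


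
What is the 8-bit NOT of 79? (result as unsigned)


~0b1001111 = 0b10110000 = 176 (8-bit unsigned)

176


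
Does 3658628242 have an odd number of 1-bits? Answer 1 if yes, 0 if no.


0b11011010000100100011110010010010 has 14 ones => parity 0

0


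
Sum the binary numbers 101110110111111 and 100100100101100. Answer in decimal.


101110110111111 + 100100100101100 = 1010011011101011 = 42731

42731


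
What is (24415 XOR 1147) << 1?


Step 1: 24415 ^ 1147 = 23332
Step 2: 23332 << 1 = 46664

46664


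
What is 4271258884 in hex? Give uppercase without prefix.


4271258884 = FE963D04 hex

FE963D04


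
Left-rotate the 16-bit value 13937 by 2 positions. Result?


Rotate 0b11011001110001 left by 2 (16-bit) = 0b1101100111000100 = 55748

55748


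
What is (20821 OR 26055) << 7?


Step 1: 20821 | 26055 = 30167
Step 2: 30167 << 7 = 3861376

3861376


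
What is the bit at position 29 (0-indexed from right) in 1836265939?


0b1101101011100110011000111010011, position 29 = 1

1


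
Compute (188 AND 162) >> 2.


Step 1: 188 & 162 = 160
Step 2: 160 >> 2 = 40

40


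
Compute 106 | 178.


0b1101010 | 0b10110010 = 0b11111010 = 250

250


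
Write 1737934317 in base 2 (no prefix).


1737934317 = 1100111100101101100010111101101 in binary

1100111100101101100010111101101


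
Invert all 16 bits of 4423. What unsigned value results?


4423 ^ 65535 = 61112

61112


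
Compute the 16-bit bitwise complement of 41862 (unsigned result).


~0b1010001110000110 = 0b101110001111001 = 23673 (16-bit unsigned)

23673


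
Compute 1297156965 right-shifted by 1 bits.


0b1001101010100010000101101100101 >> 1 = 0b100110101010001000010110110010 = 648578482

648578482


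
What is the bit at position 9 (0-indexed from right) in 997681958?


0b111011011101110110101100100110, position 9 = 1

1


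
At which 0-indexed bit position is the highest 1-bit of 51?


0b110011. Highest set bit at position 5

5


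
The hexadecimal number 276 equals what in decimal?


276 hex = 630 decimal

630


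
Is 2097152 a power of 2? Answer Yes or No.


0b1000000000000000000000. Only one bit set => Yes

Yes


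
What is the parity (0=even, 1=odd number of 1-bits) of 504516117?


0b11110000100100100111000010101 has 13 ones => parity 1

1


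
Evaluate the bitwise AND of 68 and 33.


0b1000100 & 0b100001 = 0b0 = 0

0


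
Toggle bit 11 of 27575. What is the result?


27575 ^ (1 << 11) = 27575 ^ 2048 = 25527

25527


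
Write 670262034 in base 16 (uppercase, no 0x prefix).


670262034 = 27F36312 hex

27F36312


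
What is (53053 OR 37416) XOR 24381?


Step 1: 53053 | 37416 = 57149
Step 2: 57149 ^ 24381 = 32768

32768


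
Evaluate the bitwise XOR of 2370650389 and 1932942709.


0b10001101010011010100000100010101 ^ 0b1110011001101100101110101110101 = 0b11111110011110110001110001100000 = 4269481056

4269481056


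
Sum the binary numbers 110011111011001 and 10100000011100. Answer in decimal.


110011111011001 + 10100000011100 = 1000111111110101 = 36853

36853


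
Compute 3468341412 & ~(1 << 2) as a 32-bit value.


3468341412 & ~(1 << 2) = 3468341408

3468341408


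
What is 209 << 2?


0b11010001 << 2 = 0b1101000100 = 836

836


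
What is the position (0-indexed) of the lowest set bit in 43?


0b101011. Lowest set bit at position 0

0


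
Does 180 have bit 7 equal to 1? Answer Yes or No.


0b10110100, bit 7 = 1. Yes

Yes


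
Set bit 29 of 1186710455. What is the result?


1186710455 | (1 << 29) = 1186710455 | 536870912 = 1723581367

1723581367


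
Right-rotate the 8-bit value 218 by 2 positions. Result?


Rotate 0b11011010 right by 2 (8-bit) = 0b10110110 = 182

182


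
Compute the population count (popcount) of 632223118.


0b100101101011101111010110001110 has 18 set bits

18


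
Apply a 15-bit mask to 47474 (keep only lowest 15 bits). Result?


47474 & 32767 = 14706

14706


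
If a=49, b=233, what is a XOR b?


49 ^ 233 = 216

216


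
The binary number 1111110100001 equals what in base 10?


1111110100001 in decimal = 8097

8097


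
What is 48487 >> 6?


0b1011110101100111 >> 6 = 0b1011110101 = 757

757


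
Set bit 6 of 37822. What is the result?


37822 | (1 << 6) = 37822 | 64 = 37886

37886


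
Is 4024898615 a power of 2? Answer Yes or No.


0b11101111111001110001010000110111. Multiple bits set => No

No


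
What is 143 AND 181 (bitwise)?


0b10001111 & 0b10110101 = 0b10000101 = 133

133


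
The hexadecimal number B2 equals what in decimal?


B2 hex = 178 decimal

178


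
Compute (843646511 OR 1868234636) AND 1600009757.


Step 1: 843646511 | 1868234636 = 2136735663
Step 2: 2136735663 & 1600009757 = 1599747597

1599747597


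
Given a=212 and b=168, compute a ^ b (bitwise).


212 ^ 168 = 124

124


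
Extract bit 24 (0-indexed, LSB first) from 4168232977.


0b11111000011100100011000000010001, position 24 = 0

0


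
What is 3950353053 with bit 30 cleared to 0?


3950353053 & ~(1 << 30) = 2876611229

2876611229


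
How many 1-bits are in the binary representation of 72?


0b1001000 has 2 set bits

2


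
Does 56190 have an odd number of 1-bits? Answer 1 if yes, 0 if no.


0b1101101101111110 has 12 ones => parity 0

0


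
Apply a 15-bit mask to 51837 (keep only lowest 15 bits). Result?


51837 & 32767 = 19069

19069


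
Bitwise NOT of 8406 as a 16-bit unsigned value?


~0b10000011010110 = 0b1101111100101001 = 57129 (16-bit unsigned)

57129


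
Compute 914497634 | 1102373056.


0b110110100000100010000001100010 | 0b1000001101101001110000011000000 = 0b1110111101101101110000011100010 = 2008473826

2008473826


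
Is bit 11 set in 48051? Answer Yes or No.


0b1011101110110011, bit 11 = 1. Yes

Yes


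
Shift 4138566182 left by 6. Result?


0b11110110101011011000001000100110 << 6 = 0b11110110101011011000001000100110000000 = 264868235648

264868235648


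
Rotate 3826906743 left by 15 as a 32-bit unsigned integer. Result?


Rotate 0b11100100000110011111011001110111 left by 15 (32-bit) = 0b11111011001110111111001000001100 = 4215009804

4215009804


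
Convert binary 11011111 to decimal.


11011111 in decimal = 223

223


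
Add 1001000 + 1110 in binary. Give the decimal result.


1001000 + 1110 = 1010110 = 86

86


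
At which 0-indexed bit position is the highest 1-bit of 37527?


0b1001001010010111. Highest set bit at position 15

15


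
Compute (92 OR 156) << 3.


Step 1: 92 | 156 = 220
Step 2: 220 << 3 = 1760

1760


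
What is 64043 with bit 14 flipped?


64043 ^ (1 << 14) = 64043 ^ 16384 = 47659

47659


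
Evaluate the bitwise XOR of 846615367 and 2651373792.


0b110010011101100101001101000111 ^ 0b10011110000010001100000011100000 = 0b10101100011111101001001110100111 = 2893976487

2893976487


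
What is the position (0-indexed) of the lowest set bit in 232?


0b11101000. Lowest set bit at position 3

3


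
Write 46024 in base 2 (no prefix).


46024 = 1011001111001000 in binary

1011001111001000


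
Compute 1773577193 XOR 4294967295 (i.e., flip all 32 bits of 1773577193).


1773577193 ^ 4294967295 = 2521390102

2521390102


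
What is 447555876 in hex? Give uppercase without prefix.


447555876 = 1AAD2924 hex

1AAD2924


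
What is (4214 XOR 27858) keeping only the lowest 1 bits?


Step 1: 4214 ^ 27858 = 31908
Step 2: 31908 & 1 = 0

0


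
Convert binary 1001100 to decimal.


1001100 in decimal = 76

76


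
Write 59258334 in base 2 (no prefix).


59258334 = 11100010000011010111011110 in binary

11100010000011010111011110


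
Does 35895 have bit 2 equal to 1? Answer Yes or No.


0b1000110000110111, bit 2 = 1. Yes

Yes


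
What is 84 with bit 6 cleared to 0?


84 & ~(1 << 6) = 20

20


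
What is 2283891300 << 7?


0b10001000001000010110101001100100 << 7 = 0b100010000010000101101010011001000000000 = 292338086400

292338086400


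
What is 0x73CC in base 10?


73CC hex = 29644 decimal

29644


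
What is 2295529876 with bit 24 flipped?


2295529876 ^ (1 << 24) = 2295529876 ^ 16777216 = 2312307092

2312307092


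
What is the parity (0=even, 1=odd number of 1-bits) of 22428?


0b101011110011100 has 9 ones => parity 1

1


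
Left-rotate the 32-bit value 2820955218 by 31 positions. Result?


Rotate 0b10101000001001000101110001010010 left by 31 (32-bit) = 0b1010100000100100010111000101001 = 1410477609

1410477609


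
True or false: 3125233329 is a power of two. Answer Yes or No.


0b10111010010001110100011010110001. Multiple bits set => No

No


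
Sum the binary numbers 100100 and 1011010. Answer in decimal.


100100 + 1011010 = 1111110 = 126

126


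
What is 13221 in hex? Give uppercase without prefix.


13221 = 33A5 hex

33A5


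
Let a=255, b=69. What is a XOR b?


255 ^ 69 = 186

186


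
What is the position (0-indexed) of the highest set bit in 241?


0b11110001. Highest set bit at position 7

7


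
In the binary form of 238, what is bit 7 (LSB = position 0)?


0b11101110, position 7 = 1

1


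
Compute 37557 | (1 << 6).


37557 | (1 << 6) = 37557 | 64 = 37621

37621


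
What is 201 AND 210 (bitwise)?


0b11001001 & 0b11010010 = 0b11000000 = 192

192


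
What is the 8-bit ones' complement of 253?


253 ^ 255 = 2

2


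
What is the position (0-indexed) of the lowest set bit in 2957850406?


0b10110000010011010011011100100110. Lowest set bit at position 1

1


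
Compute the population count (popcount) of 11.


0b1011 has 3 set bits

3


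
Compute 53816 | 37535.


0b1101001000111000 | 0b1001001010011111 = 0b1101001010111111 = 53951

53951


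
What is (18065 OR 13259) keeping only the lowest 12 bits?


Step 1: 18065 | 13259 = 30683
Step 2: 30683 & 4095 = 2011

2011


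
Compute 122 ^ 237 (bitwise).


0b1111010 ^ 0b11101101 = 0b10010111 = 151

151


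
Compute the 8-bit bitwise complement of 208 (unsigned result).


~0b11010000 = 0b101111 = 47 (8-bit unsigned)

47


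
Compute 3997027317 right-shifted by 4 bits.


0b11101110001111011100101111110101 >> 4 = 0b1110111000111101110010111111 = 249814207

249814207


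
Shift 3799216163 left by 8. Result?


0b11100010011100110111000000100011 << 8 = 0b1110001001110011011100000010001100000000 = 972599337728

972599337728


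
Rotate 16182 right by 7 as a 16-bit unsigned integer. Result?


Rotate 0b11111100110110 right by 7 (16-bit) = 0b110110001111110 = 27774

27774


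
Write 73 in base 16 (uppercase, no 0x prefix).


73 = 49 hex

49


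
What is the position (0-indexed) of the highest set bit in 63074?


0b1111011001100010. Highest set bit at position 15

15


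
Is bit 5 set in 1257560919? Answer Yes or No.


0b1001010111101001101101101010111, bit 5 = 0. No

No


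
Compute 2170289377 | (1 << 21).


2170289377 | (1 << 21) = 2170289377 | 2097152 = 2172386529

2172386529


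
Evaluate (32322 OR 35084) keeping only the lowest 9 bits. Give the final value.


Step 1: 32322 | 35084 = 65358
Step 2: 65358 & 511 = 334

334


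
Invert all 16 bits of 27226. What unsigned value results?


27226 ^ 65535 = 38309

38309


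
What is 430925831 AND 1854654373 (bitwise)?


0b11001101011110110100000000111 & 0b1101110100010111100011110100101 = 0b1000100010110100000000000101 = 143343621

143343621


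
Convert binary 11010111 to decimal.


11010111 in decimal = 215

215


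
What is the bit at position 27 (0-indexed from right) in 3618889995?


0b11010111101100111110000100001011, position 27 = 0

0


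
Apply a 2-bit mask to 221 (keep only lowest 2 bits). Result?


221 & 3 = 1

1


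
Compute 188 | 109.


0b10111100 | 0b1101101 = 0b11111101 = 253

253


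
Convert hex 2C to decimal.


2C hex = 44 decimal

44


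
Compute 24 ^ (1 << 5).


24 ^ (1 << 5) = 24 ^ 32 = 56

56


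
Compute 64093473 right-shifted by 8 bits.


0b11110100011111110100100001 >> 8 = 0b111101000111111101 = 250365

250365


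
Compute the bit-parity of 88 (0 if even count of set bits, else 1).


0b1011000 has 3 ones => parity 1

1


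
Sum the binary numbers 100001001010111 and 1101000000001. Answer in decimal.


100001001010111 + 1101000000001 = 101110001011000 = 23640

23640


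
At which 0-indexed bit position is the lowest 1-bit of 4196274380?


0b11111010000111100001000011001100. Lowest set bit at position 2

2


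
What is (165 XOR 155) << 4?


Step 1: 165 ^ 155 = 62
Step 2: 62 << 4 = 992

992


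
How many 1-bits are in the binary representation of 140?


0b10001100 has 3 set bits

3


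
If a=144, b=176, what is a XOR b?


144 ^ 176 = 32

32


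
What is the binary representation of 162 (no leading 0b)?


162 = 10100010 in binary

10100010


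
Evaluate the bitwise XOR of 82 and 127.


0b1010010 ^ 0b1111111 = 0b101101 = 45

45


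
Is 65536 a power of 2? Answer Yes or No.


0b10000000000000000. Only one bit set => Yes

Yes


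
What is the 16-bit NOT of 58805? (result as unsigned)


~0b1110010110110101 = 0b1101001001010 = 6730 (16-bit unsigned)

6730


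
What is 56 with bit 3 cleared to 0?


56 & ~(1 << 3) = 48

48


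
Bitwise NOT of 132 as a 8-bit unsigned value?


~0b10000100 = 0b1111011 = 123 (8-bit unsigned)

123


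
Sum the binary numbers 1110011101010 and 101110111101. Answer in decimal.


1110011101010 + 101110111101 = 10100010100111 = 10407

10407


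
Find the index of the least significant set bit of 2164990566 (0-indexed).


0b10000001000010110010001001100110. Lowest set bit at position 1

1


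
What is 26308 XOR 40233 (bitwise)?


0b110011011000100 ^ 0b1001110100101001 = 0b1111101111101101 = 64493

64493


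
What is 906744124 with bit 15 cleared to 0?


906744124 & ~(1 << 15) = 906711356

906711356


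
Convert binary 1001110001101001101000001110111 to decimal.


1001110001101001101000001110111 in decimal = 1312084087

1312084087


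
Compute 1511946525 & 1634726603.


0b1011010000111100111100100011101 & 0b1100001011011111111001011001011 = 0b1000000000011100111000000001001 = 1074688009

1074688009


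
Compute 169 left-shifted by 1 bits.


0b10101001 << 1 = 0b101010010 = 338

338


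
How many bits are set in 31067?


0b111100101011011 has 10 set bits

10


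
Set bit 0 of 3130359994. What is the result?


3130359994 | (1 << 0) = 3130359994 | 1 = 3130359995

3130359995


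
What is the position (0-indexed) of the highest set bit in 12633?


0b11000101011001. Highest set bit at position 13

13


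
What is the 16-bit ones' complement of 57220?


57220 ^ 65535 = 8315

8315


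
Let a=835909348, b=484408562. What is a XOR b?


835909348 ^ 484408562 = 755862038

755862038
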